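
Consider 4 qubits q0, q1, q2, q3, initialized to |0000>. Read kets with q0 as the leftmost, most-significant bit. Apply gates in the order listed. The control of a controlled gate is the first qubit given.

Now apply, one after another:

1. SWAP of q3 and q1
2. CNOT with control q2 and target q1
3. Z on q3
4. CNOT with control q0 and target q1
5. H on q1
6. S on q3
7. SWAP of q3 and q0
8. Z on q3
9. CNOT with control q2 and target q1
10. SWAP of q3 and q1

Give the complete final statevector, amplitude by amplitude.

The final amplitudes are sqrt(2)/2 on |0000>, sqrt(2)/2 on |0001>, and 0 on every other basis state.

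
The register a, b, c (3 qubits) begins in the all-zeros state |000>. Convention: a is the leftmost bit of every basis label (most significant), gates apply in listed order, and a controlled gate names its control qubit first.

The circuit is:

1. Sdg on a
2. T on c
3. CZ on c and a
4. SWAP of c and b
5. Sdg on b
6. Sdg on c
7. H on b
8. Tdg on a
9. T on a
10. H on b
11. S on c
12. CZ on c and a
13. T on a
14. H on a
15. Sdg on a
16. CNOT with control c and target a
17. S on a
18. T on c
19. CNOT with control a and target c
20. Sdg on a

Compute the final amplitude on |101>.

The amplitude on |101> is -sqrt(2)*I/2. Key observation: the block from step 6 through step 11 cancels to the identity and can be dropped.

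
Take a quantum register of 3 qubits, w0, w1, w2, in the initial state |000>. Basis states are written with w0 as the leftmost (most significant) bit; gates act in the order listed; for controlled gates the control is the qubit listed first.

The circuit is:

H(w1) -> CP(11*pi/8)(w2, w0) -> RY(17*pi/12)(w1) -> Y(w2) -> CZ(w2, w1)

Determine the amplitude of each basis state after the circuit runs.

The final amplitudes are I*(-sqrt(6*sqrt(2) + 12)/8 - sqrt(2*sqrt(2) + 4)/8 - sqrt(12 - 6*sqrt(2))/8 + sqrt(4 - 2*sqrt(2))/8) on |001>, I*(-sqrt(2*sqrt(2) + 4)/8 - sqrt(12 - 6*sqrt(2))/8 - sqrt(4 - 2*sqrt(2))/8 + sqrt(6*sqrt(2) + 12)/8) on |011>, and 0 on every other basis state.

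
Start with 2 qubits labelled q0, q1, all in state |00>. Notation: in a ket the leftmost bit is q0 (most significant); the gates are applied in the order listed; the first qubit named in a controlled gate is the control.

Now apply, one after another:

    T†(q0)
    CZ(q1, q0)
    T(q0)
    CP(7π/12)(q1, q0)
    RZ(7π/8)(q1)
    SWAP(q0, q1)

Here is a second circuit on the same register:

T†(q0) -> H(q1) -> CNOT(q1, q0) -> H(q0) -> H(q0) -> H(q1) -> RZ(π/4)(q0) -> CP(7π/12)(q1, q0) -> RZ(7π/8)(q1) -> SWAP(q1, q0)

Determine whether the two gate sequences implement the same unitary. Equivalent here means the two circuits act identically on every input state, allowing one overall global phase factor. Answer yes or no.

No: there is an input state on which the two circuits produce genuinely different outputs (not merely differing by a phase).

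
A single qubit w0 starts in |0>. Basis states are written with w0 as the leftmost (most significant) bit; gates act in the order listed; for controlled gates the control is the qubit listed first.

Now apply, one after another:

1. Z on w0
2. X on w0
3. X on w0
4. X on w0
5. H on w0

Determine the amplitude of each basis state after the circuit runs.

The final amplitudes are sqrt(2)/2 on |0>, -sqrt(2)/2 on |1>.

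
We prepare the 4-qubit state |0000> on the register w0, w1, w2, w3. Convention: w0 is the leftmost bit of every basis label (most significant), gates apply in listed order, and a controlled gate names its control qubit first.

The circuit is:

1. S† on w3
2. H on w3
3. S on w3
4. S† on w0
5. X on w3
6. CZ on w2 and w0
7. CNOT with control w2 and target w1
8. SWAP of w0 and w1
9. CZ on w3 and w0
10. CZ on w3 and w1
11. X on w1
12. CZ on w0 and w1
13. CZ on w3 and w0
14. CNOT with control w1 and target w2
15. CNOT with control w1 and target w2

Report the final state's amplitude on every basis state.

After the circuit, the state carries amplitude sqrt(2)*I/2 on |0100>, sqrt(2)/2 on |0101>, and 0 on every other basis state. Key observation: the block from step 14 through step 15 cancels to the identity and can be dropped.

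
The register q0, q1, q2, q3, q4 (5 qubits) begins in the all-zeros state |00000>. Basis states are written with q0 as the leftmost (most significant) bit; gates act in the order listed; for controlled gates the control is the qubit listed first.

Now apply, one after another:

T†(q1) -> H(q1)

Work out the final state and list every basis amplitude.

The final amplitudes are sqrt(2)/2 on |00000>, sqrt(2)/2 on |01000>, and 0 on every other basis state.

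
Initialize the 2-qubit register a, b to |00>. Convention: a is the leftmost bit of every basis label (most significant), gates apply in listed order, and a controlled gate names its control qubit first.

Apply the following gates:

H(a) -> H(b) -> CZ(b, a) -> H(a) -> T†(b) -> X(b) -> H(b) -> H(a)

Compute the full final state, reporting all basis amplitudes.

The final amplitudes are sqrt(2)*(1 - exp(3*I*pi/4))/4 on |00>, sqrt(2)*(-1 - exp(3*I*pi/4))/4 on |01>, sqrt(2)*(1 + exp(3*I*pi/4))/4 on |10>, sqrt(2)*(-1 + exp(3*I*pi/4))/4 on |11>.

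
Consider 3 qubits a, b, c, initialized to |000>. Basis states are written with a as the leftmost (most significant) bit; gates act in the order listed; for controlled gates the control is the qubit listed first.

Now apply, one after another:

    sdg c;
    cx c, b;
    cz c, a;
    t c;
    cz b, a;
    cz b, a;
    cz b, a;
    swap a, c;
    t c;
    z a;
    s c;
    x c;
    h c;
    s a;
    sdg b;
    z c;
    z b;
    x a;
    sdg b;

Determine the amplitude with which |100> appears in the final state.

|100> carries amplitude sqrt(2)/2 in the final state. Key observation: the block from step 5 through step 6 cancels to the identity and can be dropped.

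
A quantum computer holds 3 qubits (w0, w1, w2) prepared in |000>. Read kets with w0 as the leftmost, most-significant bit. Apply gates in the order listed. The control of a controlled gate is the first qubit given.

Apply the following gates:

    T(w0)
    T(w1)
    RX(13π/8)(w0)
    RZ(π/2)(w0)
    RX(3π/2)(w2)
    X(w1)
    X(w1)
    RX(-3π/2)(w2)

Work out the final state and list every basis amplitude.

The resulting statevector has amplitude exp(3*I*pi/4)*cos(3*pi/16) on |000>, -exp(3*I*pi/4)*sin(3*pi/16) on |100>, and 0 on every other basis state.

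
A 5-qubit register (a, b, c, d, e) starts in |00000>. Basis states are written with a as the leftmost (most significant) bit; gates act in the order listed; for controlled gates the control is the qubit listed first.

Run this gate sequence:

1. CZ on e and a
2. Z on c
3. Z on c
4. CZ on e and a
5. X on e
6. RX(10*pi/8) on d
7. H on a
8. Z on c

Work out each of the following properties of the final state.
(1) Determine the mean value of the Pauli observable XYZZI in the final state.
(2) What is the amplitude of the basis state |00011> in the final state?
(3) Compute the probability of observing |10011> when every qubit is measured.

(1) The expectation value of XYZZI is 0.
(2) The final state's coefficient on |00011> equals -I*sqrt(2*sqrt(2) + 4)/4.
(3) Outcome |10011> occurs with probability sqrt(2)/8 + 1/4.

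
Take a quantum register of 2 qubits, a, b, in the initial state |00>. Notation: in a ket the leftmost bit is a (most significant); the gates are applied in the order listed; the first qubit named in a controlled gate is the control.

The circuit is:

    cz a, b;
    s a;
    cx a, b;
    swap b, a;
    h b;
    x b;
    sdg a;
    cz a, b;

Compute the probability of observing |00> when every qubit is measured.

The probability of measuring |00> is 1/2.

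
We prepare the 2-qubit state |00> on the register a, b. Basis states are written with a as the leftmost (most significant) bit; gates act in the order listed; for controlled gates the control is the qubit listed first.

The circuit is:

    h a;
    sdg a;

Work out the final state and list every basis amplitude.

The resulting statevector has amplitude sqrt(2)/2 on |00>, 0 on |01>, -sqrt(2)*I/2 on |10>, 0 on |11>.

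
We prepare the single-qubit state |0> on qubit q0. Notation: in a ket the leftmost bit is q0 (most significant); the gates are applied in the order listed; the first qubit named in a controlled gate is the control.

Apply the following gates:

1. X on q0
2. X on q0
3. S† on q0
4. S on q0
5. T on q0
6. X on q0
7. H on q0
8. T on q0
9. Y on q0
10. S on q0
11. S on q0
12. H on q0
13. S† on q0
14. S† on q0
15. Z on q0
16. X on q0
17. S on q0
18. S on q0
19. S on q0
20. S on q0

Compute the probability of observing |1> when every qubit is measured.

Outcome |1> occurs with probability 1/2 - sqrt(2)/4.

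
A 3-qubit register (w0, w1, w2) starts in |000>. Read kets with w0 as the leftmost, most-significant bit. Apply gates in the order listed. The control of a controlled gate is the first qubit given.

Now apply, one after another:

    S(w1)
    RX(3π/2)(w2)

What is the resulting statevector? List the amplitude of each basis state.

After the circuit, the state carries amplitude -sqrt(2)/2 on |000>, -sqrt(2)*I/2 on |001>, and 0 on every other basis state.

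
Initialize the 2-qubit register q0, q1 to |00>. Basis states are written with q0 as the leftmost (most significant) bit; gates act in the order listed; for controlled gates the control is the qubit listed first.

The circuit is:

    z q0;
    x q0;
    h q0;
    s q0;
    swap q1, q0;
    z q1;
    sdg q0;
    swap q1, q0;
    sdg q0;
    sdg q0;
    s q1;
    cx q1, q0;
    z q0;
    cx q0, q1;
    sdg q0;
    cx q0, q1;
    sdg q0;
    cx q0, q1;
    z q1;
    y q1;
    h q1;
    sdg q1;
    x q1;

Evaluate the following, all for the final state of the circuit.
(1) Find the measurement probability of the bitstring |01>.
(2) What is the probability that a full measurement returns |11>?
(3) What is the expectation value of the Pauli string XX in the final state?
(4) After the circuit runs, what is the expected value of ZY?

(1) A full measurement returns |01> with probability 1/4.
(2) The probability of measuring |11> is 1/4.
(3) The observable XX averages to -1.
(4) The observable ZY averages to -1.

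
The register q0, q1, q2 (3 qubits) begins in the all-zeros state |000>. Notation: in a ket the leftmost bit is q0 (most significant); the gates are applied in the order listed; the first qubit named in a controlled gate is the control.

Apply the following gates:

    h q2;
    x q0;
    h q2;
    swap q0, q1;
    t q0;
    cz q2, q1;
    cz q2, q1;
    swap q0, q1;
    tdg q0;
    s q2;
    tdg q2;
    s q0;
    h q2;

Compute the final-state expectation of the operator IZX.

The expectation value of IZX is 1. Key observation: gates 6-7 undo each other exactly, leaving only the rest of the circuit to track.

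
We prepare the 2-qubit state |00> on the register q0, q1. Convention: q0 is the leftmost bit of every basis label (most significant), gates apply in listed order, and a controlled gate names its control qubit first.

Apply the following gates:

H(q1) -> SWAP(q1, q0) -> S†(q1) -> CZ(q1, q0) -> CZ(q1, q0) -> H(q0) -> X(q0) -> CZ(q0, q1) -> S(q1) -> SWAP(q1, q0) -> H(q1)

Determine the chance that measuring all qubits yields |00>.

A full measurement returns |00> with probability 1/2.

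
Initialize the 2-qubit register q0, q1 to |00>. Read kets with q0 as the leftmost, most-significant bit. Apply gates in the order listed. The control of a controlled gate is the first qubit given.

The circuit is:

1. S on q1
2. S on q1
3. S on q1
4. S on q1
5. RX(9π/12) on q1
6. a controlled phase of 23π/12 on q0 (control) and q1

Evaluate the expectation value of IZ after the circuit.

The observable IZ averages to -sqrt(2)/2. Key observation: steps 1-4 multiply out to the identity, so the circuit reduces to the remaining gates.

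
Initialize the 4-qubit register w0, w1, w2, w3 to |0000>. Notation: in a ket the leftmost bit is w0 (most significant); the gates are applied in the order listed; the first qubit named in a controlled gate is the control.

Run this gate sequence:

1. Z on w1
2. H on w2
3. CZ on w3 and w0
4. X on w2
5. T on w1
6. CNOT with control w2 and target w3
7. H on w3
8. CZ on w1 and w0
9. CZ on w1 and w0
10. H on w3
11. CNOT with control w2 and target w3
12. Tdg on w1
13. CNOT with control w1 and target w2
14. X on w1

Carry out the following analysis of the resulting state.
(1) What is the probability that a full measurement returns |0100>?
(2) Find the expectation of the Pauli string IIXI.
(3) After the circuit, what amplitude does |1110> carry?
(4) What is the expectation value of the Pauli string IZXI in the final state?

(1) Outcome |0100> occurs with probability 1/2. Key observation: steps 5-12 multiply out to the identity, so the circuit reduces to the remaining gates.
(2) In the final state, IIXI has expectation 1.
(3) The final state's coefficient on |1110> equals 0.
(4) The observable IZXI averages to -1.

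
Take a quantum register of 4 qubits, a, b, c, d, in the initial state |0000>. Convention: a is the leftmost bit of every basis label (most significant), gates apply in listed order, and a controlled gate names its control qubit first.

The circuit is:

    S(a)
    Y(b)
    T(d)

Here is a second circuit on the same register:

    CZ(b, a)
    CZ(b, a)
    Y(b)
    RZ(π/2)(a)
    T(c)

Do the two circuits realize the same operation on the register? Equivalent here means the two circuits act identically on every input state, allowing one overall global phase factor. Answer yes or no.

No — the two circuits implement different unitaries, even allowing a global phase.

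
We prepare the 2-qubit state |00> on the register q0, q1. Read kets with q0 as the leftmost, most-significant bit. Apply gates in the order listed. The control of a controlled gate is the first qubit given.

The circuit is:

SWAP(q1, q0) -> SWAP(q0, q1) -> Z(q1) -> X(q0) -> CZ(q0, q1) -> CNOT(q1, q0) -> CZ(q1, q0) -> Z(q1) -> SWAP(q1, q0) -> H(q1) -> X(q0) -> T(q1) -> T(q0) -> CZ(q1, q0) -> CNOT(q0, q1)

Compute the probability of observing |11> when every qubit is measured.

Outcome |11> occurs with probability 1/2.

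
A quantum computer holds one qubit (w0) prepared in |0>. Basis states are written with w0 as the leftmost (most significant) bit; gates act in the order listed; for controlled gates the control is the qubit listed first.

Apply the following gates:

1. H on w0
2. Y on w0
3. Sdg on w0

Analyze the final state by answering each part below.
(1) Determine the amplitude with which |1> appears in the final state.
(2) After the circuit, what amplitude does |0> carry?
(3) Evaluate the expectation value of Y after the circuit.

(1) The amplitude on |1> is sqrt(2)/2.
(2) |0> carries amplitude -sqrt(2)*I/2 in the final state.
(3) The observable Y averages to 1.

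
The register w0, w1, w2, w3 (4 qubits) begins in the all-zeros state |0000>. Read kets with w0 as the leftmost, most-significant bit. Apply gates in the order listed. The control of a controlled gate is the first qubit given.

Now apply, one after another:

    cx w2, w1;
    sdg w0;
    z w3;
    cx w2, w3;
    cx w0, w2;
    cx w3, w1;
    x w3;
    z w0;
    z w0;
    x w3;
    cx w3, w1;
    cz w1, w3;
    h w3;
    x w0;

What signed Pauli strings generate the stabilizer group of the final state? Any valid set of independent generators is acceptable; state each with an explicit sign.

One valid set of independent stabilizer generators is +IIIX, -ZIII, +IZII, +IIZI (any independent generating set of the same group is equally correct). Key observation: the block from step 6 through step 11 cancels to the identity and can be dropped.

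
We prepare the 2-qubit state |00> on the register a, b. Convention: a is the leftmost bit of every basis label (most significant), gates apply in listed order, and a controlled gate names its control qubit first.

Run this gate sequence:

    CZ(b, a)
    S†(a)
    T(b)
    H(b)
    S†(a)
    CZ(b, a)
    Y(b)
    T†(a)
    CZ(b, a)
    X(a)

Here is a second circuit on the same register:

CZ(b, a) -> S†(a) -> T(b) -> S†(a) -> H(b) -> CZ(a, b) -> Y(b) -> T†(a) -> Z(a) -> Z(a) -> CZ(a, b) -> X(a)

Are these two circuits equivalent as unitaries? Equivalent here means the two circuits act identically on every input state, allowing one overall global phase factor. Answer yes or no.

Yes: on every input state the two circuits agree up to one overall phase factor.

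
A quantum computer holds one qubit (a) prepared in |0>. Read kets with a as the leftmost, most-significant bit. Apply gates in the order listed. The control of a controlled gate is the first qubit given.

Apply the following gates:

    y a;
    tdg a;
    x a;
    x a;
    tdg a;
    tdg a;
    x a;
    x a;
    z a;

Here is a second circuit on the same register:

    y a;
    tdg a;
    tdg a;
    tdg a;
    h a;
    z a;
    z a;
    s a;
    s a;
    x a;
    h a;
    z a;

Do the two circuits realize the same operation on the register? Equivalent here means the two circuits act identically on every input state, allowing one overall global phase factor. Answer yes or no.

No: there is an input state on which the two circuits produce genuinely different outputs (not merely differing by a phase).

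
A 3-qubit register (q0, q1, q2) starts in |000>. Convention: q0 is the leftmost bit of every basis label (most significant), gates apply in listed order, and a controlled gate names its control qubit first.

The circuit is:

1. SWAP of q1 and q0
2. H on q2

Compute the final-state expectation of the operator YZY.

The observable YZY averages to 0.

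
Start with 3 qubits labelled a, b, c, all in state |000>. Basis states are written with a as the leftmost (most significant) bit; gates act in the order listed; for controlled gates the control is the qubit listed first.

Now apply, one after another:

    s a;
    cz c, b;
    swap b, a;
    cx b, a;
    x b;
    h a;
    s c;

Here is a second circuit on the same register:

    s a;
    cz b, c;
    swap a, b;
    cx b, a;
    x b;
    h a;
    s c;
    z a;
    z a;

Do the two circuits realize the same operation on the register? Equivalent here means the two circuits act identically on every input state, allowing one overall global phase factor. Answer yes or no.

Yes: on every input state the two circuits agree up to one overall phase factor.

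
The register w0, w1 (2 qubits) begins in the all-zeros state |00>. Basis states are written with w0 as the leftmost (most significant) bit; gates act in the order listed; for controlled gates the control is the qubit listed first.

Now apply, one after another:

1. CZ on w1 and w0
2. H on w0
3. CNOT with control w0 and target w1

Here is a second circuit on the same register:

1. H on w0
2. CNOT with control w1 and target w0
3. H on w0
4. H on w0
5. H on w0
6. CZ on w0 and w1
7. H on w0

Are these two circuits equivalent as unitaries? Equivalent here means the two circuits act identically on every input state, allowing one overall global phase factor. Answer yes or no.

No — the two circuits implement different unitaries, even allowing a global phase.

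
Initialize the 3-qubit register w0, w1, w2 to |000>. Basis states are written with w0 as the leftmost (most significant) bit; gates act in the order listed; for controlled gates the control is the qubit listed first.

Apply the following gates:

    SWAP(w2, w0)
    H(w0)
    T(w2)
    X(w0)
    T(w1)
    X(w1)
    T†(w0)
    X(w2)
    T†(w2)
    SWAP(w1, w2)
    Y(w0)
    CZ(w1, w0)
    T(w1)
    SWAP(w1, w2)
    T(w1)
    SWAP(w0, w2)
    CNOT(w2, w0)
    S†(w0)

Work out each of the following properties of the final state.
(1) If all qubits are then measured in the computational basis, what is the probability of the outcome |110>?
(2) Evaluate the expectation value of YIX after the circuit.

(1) A full measurement returns |110> with probability 1/2.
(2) In the final state, YIX has expectation -sqrt(2)/2.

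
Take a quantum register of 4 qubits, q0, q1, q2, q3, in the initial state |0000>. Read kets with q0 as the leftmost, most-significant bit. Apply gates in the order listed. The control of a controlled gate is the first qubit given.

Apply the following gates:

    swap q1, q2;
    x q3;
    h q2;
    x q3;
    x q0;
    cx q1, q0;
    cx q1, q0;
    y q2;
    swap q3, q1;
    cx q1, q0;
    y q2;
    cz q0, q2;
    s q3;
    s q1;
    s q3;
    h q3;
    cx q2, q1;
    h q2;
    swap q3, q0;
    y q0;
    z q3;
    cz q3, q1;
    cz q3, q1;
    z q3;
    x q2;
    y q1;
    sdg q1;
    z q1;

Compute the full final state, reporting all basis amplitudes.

The final amplitudes are 0 on |0000>, -sqrt(2)/4 on |0001>, 0 on |0010>, sqrt(2)/4 on |0011>, 0 on |0100>, sqrt(2)*I/4 on |0101>, 0 on |0110>, sqrt(2)*I/4 on |0111>, 0 on |1000>, sqrt(2)/4 on |1001>, 0 on |1010>, -sqrt(2)/4 on |1011>, 0 on |1100>, -sqrt(2)*I/4 on |1101>, 0 on |1110>, -sqrt(2)*I/4 on |1111>. Key observation: steps 21-24 multiply out to the identity, so the circuit reduces to the remaining gates.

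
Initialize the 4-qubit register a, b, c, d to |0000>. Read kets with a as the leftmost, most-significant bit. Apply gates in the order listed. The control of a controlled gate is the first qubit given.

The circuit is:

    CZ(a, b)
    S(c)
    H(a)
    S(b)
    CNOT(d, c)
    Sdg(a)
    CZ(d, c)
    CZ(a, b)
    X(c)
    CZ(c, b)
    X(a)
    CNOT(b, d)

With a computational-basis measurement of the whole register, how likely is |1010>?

Outcome |1010> occurs with probability 1/2.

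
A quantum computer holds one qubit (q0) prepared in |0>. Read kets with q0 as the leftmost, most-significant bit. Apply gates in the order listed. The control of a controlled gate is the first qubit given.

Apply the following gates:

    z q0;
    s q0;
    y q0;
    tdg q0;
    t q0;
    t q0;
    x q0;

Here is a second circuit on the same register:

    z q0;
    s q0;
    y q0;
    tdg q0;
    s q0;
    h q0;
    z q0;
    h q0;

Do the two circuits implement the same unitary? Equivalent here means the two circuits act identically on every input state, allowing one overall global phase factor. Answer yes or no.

Yes — the two circuits implement the same unitary up to a global phase.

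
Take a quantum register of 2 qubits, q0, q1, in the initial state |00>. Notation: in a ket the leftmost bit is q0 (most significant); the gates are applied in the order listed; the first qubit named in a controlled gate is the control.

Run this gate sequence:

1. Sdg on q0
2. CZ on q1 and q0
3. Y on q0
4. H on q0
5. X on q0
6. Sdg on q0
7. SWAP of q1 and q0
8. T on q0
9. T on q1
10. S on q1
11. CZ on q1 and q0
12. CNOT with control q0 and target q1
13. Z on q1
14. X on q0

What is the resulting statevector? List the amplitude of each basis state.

The resulting statevector has amplitude 0 on |00>, 0 on |01>, -sqrt(2)*I/2 on |10>, -sqrt(2)*exp(3*I*pi/4)/2 on |11>.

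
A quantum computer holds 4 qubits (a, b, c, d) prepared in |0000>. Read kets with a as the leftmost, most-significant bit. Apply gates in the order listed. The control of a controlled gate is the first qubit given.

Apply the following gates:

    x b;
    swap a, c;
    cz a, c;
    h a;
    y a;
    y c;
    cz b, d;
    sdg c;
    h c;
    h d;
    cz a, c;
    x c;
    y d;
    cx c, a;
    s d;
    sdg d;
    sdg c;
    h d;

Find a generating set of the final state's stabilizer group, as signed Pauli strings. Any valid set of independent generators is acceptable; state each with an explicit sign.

The stabilizer group can be generated by +XIZI, -ZIYI, -IZII, -IIIZ, among other valid generating sets.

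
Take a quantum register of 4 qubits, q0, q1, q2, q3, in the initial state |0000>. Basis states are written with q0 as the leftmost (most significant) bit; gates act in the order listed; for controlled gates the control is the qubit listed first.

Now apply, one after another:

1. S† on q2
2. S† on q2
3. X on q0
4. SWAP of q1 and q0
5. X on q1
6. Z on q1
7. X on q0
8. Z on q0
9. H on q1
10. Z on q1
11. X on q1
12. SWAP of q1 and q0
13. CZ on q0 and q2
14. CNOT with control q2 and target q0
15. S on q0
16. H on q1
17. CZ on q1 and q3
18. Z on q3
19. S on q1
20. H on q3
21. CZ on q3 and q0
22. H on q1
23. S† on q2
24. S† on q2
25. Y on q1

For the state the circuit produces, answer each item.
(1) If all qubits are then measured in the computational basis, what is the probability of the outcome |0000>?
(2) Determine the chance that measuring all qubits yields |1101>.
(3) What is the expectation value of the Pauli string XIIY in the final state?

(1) A full measurement returns |0000> with probability 1/8.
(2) A full measurement returns |1101> with probability 1/8.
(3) In the final state, XIIY has expectation 1.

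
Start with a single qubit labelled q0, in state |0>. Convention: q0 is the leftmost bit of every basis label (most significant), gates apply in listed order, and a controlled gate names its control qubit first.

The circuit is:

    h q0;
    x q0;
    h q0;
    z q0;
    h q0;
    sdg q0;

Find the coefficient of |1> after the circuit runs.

The final state's coefficient on |1> equals -sqrt(2)*I/2. Key observation: gates 1-4 undo each other exactly, leaving only the rest of the circuit to track.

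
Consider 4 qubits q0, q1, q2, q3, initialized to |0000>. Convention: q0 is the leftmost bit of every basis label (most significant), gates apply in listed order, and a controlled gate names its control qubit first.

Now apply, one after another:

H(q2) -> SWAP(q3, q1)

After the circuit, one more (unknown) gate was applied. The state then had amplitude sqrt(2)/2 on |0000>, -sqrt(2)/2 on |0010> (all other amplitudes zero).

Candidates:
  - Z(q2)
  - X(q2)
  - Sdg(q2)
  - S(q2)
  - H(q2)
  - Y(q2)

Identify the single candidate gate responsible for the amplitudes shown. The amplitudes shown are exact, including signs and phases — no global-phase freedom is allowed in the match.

It was Z(q2) that produced the state shown.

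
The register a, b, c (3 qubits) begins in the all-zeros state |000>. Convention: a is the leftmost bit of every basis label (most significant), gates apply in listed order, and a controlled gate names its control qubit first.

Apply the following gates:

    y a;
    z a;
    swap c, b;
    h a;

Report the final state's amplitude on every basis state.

After the circuit, the state carries amplitude -sqrt(2)*I/2 on |000>, sqrt(2)*I/2 on |100>, and 0 on every other basis state.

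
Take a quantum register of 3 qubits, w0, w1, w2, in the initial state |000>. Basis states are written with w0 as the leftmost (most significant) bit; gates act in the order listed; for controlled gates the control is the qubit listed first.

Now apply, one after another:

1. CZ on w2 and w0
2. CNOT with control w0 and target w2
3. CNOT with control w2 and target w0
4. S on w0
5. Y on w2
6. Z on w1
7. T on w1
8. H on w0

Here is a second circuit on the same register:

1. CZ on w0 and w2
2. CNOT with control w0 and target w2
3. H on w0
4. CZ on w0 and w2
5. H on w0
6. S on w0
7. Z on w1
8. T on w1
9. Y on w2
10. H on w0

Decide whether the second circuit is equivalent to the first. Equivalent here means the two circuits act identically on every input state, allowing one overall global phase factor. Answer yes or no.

Yes — the two circuits implement the same unitary up to a global phase.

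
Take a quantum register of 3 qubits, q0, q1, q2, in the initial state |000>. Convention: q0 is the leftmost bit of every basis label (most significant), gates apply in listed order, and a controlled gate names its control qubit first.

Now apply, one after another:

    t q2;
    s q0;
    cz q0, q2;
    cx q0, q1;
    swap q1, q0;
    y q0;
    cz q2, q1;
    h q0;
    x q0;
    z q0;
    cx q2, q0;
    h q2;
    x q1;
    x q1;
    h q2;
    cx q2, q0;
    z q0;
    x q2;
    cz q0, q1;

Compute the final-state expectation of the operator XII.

In the final state, XII has expectation -1. Key observation: steps 10-17 multiply out to the identity, so the circuit reduces to the remaining gates.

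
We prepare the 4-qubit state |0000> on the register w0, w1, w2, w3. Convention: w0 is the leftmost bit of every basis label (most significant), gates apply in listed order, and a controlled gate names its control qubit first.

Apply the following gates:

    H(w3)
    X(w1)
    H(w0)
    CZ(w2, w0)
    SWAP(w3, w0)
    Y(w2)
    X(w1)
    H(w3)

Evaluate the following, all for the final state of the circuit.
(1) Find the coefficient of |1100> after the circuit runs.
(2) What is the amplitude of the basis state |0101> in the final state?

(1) The amplitude on |1100> is 0.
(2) The amplitude on |0101> is 0.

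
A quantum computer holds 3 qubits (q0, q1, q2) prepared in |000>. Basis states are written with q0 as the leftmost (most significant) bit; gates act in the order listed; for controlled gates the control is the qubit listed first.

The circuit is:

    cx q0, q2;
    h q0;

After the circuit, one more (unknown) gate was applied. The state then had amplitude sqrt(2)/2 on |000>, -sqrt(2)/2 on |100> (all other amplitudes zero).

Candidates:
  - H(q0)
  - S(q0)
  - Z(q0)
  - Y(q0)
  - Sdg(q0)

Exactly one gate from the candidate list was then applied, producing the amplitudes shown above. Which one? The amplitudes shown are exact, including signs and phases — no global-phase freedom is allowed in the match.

The applied gate was Z(q0).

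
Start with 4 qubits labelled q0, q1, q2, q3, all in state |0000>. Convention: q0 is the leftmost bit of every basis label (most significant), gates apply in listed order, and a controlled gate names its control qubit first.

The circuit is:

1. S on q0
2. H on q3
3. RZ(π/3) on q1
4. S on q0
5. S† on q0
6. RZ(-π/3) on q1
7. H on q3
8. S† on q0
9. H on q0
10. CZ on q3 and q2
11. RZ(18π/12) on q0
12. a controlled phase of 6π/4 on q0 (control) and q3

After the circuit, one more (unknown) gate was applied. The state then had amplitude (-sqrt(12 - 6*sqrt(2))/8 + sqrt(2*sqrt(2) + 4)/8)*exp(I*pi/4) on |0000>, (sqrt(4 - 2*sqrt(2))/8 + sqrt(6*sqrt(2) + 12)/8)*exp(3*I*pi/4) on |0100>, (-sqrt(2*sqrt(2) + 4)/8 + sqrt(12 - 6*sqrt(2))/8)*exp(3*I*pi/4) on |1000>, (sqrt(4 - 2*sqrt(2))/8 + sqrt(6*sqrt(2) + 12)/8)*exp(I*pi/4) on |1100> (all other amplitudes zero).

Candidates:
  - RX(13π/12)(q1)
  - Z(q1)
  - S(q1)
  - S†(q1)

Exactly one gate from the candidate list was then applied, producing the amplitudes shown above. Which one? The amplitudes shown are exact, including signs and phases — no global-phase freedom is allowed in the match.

It was RX(13π/12)(q1) that produced the state shown. Key observation: steps 1-8 multiply out to the identity, so the circuit reduces to the remaining gates.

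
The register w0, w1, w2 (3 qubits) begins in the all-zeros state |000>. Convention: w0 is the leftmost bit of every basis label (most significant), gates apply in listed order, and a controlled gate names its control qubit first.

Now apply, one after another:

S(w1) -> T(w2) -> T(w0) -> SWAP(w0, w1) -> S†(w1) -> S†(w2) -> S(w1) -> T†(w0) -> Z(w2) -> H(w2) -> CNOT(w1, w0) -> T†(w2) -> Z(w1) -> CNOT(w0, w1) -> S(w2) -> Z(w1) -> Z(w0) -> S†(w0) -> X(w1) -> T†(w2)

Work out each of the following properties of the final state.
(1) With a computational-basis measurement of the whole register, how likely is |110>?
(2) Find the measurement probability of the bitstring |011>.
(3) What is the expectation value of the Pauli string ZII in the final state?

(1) The probability of measuring |110> is 0.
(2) The probability of measuring |011> is 1/2.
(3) The observable ZII averages to 1.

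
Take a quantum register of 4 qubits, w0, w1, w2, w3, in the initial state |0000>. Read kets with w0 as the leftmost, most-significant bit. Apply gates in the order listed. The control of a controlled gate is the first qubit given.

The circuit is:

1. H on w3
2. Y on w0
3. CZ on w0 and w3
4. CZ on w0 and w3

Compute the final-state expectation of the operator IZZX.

The observable IZZX averages to 1.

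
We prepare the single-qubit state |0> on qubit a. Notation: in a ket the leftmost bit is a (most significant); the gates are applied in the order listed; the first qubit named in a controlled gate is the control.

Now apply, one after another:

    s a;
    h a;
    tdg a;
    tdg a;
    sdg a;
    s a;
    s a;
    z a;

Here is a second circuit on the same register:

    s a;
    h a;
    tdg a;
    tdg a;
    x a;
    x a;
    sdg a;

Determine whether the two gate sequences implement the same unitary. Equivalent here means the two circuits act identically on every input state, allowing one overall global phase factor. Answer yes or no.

Yes — the two circuits implement the same unitary up to a global phase.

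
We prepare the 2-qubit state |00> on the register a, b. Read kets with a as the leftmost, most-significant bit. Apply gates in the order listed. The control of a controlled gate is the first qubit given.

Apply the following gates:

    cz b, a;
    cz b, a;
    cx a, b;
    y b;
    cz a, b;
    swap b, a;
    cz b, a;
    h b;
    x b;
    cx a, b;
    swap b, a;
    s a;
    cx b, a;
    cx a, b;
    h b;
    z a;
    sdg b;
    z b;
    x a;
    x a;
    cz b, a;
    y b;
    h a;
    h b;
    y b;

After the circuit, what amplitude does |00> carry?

The final state's coefficient on |00> equals 1/2.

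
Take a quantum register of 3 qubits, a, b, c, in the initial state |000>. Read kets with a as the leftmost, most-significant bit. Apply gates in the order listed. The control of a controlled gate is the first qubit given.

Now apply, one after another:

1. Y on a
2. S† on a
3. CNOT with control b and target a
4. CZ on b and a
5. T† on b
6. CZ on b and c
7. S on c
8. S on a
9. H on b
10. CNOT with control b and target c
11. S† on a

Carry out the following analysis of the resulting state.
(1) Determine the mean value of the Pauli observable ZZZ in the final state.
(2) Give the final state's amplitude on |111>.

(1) In the final state, ZZZ has expectation -1.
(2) |111> carries amplitude sqrt(2)/2 in the final state.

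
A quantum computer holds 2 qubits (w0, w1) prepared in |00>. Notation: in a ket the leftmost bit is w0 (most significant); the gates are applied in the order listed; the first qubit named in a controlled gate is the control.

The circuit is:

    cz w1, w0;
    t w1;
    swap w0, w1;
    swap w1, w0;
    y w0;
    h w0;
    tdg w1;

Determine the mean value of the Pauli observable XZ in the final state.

The expectation value of XZ is -1.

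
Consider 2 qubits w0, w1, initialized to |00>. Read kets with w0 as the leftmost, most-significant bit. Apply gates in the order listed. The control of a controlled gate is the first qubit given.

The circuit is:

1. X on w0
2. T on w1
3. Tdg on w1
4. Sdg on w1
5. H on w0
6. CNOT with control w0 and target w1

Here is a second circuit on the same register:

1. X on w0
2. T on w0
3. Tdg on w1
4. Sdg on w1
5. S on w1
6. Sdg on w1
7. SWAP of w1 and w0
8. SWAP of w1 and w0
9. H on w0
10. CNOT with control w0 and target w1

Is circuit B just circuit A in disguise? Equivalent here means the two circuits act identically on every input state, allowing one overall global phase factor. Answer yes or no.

No: there is an input state on which the two circuits produce genuinely different outputs (not merely differing by a phase).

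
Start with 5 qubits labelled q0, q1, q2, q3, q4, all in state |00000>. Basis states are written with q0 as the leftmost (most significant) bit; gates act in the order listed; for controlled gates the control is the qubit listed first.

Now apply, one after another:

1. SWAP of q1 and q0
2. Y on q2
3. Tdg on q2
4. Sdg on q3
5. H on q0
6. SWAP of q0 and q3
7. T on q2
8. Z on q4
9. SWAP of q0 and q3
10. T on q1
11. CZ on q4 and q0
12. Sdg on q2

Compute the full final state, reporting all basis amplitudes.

After the circuit, the state carries amplitude sqrt(2)/2 on |00100>, sqrt(2)/2 on |10100>, and 0 on every other basis state.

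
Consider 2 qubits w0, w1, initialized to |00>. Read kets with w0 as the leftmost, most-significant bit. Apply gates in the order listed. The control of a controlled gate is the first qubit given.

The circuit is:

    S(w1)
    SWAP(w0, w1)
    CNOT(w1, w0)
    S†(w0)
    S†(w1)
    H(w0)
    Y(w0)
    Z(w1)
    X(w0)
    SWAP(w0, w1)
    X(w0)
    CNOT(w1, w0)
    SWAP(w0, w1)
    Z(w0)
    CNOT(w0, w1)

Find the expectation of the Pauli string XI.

The expectation value of XI is 1.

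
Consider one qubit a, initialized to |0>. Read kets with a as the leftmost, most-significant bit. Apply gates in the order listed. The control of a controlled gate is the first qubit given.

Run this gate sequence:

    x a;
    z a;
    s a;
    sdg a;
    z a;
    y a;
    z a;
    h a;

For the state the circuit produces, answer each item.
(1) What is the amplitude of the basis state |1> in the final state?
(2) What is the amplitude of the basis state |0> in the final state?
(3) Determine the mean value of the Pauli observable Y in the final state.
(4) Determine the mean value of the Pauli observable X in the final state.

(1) |1> carries amplitude -sqrt(2)*I/2 in the final state. Key observation: the block from step 2 through step 5 cancels to the identity and can be dropped.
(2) |0> carries amplitude -sqrt(2)*I/2 in the final state.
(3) The observable Y averages to 0.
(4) In the final state, X has expectation 1.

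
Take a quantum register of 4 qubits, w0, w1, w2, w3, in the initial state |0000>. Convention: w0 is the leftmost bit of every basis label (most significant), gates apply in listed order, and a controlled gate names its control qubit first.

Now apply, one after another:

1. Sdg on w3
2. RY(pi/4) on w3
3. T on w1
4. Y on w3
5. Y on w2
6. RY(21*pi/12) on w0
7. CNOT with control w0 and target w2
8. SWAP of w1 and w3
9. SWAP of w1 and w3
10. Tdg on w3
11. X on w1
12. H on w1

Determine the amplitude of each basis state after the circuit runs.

The final amplitudes are 0 on |0000>, 0 on |0001>, -1/4 on |0010>, (-sqrt(2) - 1)*exp(3*I*pi/4)/4 on |0011>, 0 on |0100>, 0 on |0101>, 1/4 on |0110>, (1 + sqrt(2))*exp(3*I*pi/4)/4 on |0111>, -1/4 + sqrt(2)/4 on |1000>, exp(3*I*pi/4)/4 on |1001>, 0 on |1010>, 0 on |1011>, 1/4 - sqrt(2)/4 on |1100>, -exp(3*I*pi/4)/4 on |1101>, 0 on |1110>, 0 on |1111>. Key observation: the block from step 8 through step 9 cancels to the identity and can be dropped.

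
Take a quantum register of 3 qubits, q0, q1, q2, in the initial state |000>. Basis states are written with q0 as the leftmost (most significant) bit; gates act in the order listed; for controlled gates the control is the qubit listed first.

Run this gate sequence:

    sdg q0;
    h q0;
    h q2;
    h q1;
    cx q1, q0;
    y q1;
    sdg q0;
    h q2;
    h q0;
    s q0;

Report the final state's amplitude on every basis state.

After the circuit, the state carries amplitude sqrt(2)*(-1 - I)/4 on |000>, 0 on |001>, sqrt(2)*(1 + I)/4 on |010>, 0 on |011>, sqrt(2)*(1 + I)/4 on |100>, 0 on |101>, sqrt(2)*(-1 - I)/4 on |110>, 0 on |111>.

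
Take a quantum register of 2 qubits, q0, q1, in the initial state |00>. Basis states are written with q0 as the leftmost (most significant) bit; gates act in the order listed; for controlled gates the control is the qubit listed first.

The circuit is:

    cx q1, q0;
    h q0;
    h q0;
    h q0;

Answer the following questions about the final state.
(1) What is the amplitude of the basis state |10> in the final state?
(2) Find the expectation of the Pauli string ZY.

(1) The final state's coefficient on |10> equals sqrt(2)/2. Key observation: steps 2-3 multiply out to the identity, so the circuit reduces to the remaining gates.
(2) The expectation value of ZY is 0.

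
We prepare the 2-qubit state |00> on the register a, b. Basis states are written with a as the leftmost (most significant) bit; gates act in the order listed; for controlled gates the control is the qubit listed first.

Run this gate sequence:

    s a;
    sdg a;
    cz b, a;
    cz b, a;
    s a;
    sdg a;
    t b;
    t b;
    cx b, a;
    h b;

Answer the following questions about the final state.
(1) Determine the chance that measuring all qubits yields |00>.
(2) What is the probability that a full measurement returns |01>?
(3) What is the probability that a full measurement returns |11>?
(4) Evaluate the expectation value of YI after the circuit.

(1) Outcome |00> occurs with probability 1/2. Key observation: steps 1-6 multiply out to the identity, so the circuit reduces to the remaining gates.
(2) A full measurement returns |01> with probability 1/2.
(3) Outcome |11> occurs with probability 0.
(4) The observable YI averages to 0.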